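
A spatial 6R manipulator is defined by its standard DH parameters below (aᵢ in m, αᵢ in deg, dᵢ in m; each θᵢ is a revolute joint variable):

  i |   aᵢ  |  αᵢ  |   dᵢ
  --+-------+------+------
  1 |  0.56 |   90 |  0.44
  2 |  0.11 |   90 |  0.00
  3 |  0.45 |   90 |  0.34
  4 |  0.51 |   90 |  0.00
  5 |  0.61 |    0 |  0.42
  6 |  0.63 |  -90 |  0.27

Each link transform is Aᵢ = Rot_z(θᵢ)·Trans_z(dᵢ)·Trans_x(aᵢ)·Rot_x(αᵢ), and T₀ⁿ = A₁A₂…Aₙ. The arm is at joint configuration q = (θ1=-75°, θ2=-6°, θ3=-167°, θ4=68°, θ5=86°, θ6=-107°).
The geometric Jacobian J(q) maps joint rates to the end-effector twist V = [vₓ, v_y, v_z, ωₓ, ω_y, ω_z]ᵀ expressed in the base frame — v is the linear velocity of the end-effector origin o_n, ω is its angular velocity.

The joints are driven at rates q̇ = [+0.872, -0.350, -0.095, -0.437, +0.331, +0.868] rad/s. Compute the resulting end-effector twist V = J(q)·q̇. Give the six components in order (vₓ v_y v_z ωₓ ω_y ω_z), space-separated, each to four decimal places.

-1.7916 0.3432 1.0026 0.7521 1.1567 1.5161

o_n = [-0.2908, 0.9629, -0.5409]
J₁: ẑ×o_n = [-0.9629, -0.2908, 0.0000], ω = ẑ
J2: z=[-0.9659, -0.2588, 0.0000] o=[0.1449, -0.5409, 0.4400] → [0.2539, -0.9475, -1.5654, -0.9659, -0.2588, 0.0000]
J3: z=[-0.0271, 0.1010, -0.9945] o=[0.1733, -0.6466, 0.4285] → [1.5028, 0.4353, 0.0033, -0.0271, 0.1010, -0.9945]
J4: z=[-0.9991, -0.0361, 0.0235] o=[0.1490, -0.1649, 0.1362] → [-0.0021, -0.6868, -1.1426, -0.9991, -0.0361, 0.0235]
J5: z=[-0.0209, 0.8840, 0.4670] o=[0.1298, 0.0728, -0.3146] → [-0.6157, -0.2011, 0.3532, -0.0209, 0.8840, 0.4670]
J6: z=[-0.0209, 0.8840, 0.4670] o=[-0.4886, 0.4420, -0.1418] → [-0.5961, 0.0840, -0.1857, -0.0209, 0.8840, 0.4670]
V = J·q̇ = [-1.7916, 0.3432, 1.0026, 0.7521, 1.1567, 1.5161]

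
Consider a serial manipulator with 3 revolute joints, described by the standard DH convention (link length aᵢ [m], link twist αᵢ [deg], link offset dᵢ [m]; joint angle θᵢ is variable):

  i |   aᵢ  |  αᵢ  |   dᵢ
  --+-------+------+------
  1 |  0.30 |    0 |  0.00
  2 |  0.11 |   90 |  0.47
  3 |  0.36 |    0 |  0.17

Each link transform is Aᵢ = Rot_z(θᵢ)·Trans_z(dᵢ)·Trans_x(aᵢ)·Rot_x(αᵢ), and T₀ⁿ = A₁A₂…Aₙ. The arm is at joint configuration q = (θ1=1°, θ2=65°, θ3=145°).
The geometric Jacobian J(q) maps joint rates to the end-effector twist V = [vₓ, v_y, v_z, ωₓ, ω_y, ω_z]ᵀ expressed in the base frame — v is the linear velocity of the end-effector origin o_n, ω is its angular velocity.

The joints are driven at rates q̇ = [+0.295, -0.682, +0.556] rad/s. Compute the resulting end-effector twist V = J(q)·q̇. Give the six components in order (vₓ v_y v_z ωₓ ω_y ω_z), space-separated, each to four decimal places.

-0.1404 -0.0474 -0.1640 0.5079 -0.2261 -0.3870

o_n = [0.3801, -0.2328, 0.6765]
J₁: ẑ×o_n = [0.2328, 0.3801, -0.0000], ω = ẑ
J2: z=[0.0000, 0.0000, 1.0000] o=[0.3000, 0.0052, 0.0000] → [0.2381, 0.0801, -0.0000, 0.0000, 0.0000, 1.0000]
J3: z=[0.9135, -0.4067, 0.0000] o=[0.3447, 0.1057, 0.4700] → [-0.0840, -0.1886, -0.2949, 0.9135, -0.4067, 0.0000]
V = J·q̇ = [-0.1404, -0.0474, -0.1640, 0.5079, -0.2261, -0.3870]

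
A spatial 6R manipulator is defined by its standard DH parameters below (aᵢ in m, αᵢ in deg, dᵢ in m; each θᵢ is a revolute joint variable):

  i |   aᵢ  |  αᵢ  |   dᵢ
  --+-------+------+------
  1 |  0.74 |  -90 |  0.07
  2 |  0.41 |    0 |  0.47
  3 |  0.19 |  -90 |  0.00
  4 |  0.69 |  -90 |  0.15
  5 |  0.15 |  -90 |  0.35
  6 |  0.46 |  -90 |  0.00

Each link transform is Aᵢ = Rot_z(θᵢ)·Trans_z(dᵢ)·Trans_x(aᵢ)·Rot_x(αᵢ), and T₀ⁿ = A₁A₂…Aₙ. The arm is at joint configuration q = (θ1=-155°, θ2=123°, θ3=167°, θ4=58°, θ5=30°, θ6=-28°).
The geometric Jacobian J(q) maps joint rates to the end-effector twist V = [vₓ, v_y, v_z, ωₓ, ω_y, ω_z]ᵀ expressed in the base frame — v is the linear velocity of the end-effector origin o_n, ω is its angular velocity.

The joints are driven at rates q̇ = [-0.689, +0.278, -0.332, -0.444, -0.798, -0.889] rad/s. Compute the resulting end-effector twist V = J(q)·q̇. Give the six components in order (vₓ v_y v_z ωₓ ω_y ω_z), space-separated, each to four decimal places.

-0.1058 0.5322 0.1771 -0.5638 -0.2540 0.0568

o_n = [-0.8098, 0.5310, 0.0809]
J₁: ẑ×o_n = [-0.5310, -0.8098, 0.0000], ω = ẑ
J2: z=[0.4226, -0.9063, 0.0000] o=[-0.6707, -0.3127, 0.0700] → [-0.0099, -0.0046, 0.2305, 0.4226, -0.9063, 0.0000]
J3: z=[0.4226, -0.9063, 0.0000] o=[-0.2697, -0.6443, -0.2739] → [-0.3215, -0.1499, 0.0072, 0.4226, -0.9063, 0.0000]
J4: z=[-0.8517, -0.3971, -0.3420] o=[-0.3286, -0.6718, -0.0953] → [0.3414, 0.3147, -1.2155, -0.8517, -0.3971, -0.3420]
J5: z=[0.0389, 0.6029, -0.7969] o=[-0.8169, -0.2539, 0.1970] → [0.5555, -0.0012, 0.0263, 0.0389, 0.6029, -0.7969]
J6: z=[0.9989, -0.0021, 0.0472] o=[-0.8073, 0.0768, 0.0084] → [-0.0216, -0.0725, 0.4537, 0.9989, -0.0021, 0.0472]
V = J·q̇ = [-0.1058, 0.5322, 0.1771, -0.5638, -0.2540, 0.0568]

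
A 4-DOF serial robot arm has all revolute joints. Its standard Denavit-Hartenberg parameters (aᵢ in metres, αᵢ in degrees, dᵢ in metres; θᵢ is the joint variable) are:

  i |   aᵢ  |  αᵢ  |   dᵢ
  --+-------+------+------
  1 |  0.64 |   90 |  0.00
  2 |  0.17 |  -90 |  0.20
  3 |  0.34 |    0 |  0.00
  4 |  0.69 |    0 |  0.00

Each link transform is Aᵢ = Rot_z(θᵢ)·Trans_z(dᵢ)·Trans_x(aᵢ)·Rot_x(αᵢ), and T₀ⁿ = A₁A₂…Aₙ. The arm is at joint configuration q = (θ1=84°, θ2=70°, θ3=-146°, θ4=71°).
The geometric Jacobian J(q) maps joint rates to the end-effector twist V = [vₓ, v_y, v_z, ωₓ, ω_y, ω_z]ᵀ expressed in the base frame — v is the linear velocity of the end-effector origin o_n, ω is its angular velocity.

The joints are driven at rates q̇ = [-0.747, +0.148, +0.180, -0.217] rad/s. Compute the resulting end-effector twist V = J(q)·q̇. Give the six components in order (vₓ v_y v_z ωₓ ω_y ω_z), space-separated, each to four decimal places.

o_n = [1.1201, 0.5487, 0.0627]
J₁: ẑ×o_n = [-0.5487, 1.1201, 0.0000], ω = ẑ
J2: z=[0.9945, -0.1045, 0.0000] o=[0.0669, 0.6365, 0.0000] → [-0.0066, -0.0623, 0.0228, 0.9945, -0.1045, 0.0000]
J3: z=[-0.0982, -0.9345, 0.3420] o=[0.2719, 0.6734, 0.1597] → [0.1333, 0.2806, 0.8050, -0.0982, -0.9345, 0.3420]
J4: z=[-0.0982, -0.9345, 0.3420] o=[0.4509, 0.5577, -0.1051] → [-0.1538, 0.2454, 0.6263, -0.0982, -0.9345, 0.3420]
V = J·q̇ = [0.4663, -0.8487, 0.0124, 0.1508, 0.0191, -0.7597]

0.4663 -0.8487 0.0124 0.1508 0.0191 -0.7597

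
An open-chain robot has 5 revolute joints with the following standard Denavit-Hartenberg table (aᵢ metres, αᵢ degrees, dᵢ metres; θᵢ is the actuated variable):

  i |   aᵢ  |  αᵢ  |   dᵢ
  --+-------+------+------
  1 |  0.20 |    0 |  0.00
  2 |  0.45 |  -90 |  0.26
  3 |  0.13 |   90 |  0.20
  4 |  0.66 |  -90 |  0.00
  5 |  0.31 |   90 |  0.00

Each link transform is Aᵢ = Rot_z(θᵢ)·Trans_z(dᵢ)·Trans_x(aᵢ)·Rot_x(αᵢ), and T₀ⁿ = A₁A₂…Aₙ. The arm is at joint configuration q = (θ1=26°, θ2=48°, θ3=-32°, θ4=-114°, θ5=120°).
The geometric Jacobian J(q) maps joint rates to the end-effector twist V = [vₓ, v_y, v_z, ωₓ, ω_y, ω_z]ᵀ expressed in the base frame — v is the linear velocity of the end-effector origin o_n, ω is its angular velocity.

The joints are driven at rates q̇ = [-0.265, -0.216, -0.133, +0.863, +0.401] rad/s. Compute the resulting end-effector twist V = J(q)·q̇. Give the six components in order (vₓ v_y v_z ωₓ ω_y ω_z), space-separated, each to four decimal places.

0.4128 0.1025 0.2973 0.2442 -0.2226 0.4450

o_n = [0.5766, 0.5235, -0.0076]
J₁: ẑ×o_n = [-0.5235, 0.5766, 0.0000], ω = ẑ
J2: z=[0.0000, 0.0000, 1.0000] o=[0.1798, 0.0877, 0.0000] → [-0.4358, 0.3968, 0.0000, 0.0000, 0.0000, 1.0000]
J3: z=[-0.9613, 0.2756, 0.0000] o=[0.3038, 0.5202, 0.2600] → [-0.0738, -0.2573, -0.0783, -0.9613, 0.2756, 0.0000]
J4: z=[-0.1461, -0.5094, 0.8480] o=[0.1419, 0.6813, 0.3289] → [0.3053, 0.3195, 0.2445, -0.1461, -0.5094, 0.8480]
J5: z=[0.6045, 0.6326, 0.4841] o=[0.6588, 0.2963, 0.1866] → [-0.2329, 0.0777, 0.1893, 0.6045, 0.6326, 0.4841]
V = J·q̇ = [0.4128, 0.1025, 0.2973, 0.2442, -0.2226, 0.4450]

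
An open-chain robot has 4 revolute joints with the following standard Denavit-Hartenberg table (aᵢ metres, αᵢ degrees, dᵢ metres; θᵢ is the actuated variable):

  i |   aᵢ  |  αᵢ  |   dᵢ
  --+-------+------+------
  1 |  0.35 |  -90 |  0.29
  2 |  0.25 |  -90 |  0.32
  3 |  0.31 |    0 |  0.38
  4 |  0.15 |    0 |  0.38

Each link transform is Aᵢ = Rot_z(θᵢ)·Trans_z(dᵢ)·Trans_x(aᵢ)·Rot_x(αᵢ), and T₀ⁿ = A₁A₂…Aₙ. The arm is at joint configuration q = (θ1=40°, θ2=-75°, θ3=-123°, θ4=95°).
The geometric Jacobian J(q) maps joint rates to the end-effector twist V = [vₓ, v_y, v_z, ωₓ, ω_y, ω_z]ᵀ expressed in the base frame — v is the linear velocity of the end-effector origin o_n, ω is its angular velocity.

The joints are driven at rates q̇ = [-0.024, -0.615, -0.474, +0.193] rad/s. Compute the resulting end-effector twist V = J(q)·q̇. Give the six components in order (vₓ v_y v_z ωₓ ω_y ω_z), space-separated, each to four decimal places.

o_n = [0.4547, 1.2306, 0.2996]
J₁: ẑ×o_n = [-1.2306, 0.4547, 0.0000], ω = ẑ
J2: z=[-0.6428, 0.7660, 0.0000] o=[0.2681, 0.2250, 0.2900] → [0.0074, 0.0062, -0.7894, -0.6428, 0.7660, 0.0000]
J3: z=[0.7399, 0.6209, -0.2588] o=[0.1120, 0.5117, 0.5315] → [0.0421, 0.0828, 0.3192, 0.7399, 0.6209, -0.2588]
J4: z=[0.7399, 0.6209, -0.2588] o=[0.1926, 0.9187, 0.2700] → [0.0991, -0.0897, 0.0680, 0.7399, 0.6209, -0.2588]
V = J·q̇ = [0.0242, -0.0713, 0.3473, 0.1874, -0.6456, 0.0487]

0.0242 -0.0713 0.3473 0.1874 -0.6456 0.0487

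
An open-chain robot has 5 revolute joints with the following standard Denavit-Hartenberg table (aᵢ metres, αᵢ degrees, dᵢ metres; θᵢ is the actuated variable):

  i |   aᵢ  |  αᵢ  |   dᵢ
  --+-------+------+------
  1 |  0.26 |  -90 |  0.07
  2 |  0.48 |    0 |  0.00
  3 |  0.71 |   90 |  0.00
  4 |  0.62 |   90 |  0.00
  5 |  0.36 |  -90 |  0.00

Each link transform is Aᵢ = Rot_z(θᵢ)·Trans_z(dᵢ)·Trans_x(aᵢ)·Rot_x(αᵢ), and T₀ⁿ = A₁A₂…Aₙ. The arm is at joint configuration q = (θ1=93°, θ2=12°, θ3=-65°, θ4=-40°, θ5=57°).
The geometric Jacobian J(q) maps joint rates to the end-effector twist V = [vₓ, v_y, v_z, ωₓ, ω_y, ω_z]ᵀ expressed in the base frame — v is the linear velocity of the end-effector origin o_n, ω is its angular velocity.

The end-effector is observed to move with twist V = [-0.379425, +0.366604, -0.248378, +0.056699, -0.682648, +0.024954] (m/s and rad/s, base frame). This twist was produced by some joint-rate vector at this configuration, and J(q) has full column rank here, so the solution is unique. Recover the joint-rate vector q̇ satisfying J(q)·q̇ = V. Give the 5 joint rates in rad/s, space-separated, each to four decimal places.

o_n = [0.4562, 1.3176, 1.2182]
J₁: ẑ×o_n = [-1.3176, 0.4562, 0.0000], ω = ẑ
J2: z=[-0.9986, -0.0523, 0.0000] o=[-0.0136, 0.2596, 0.0700] → [-0.0601, 1.1466, -1.0319, -0.9986, -0.0523, 0.0000]
J3: z=[-0.9986, -0.0523, 0.0000] o=[-0.0382, 0.7285, -0.0298] → [-0.0653, 1.2463, -0.5624, -0.9986, -0.0523, 0.0000]
J4: z=[0.0418, -0.7975, 0.6018] o=[-0.0605, 1.1552, 0.5372] → [-0.6408, 0.2825, 0.4189, 0.0418, -0.7975, 0.6018]
J5: z=[0.7852, -0.3462, -0.5134] o=[0.3225, 1.4615, 0.9165] → [-0.1783, -0.3055, -0.0667, 0.7852, -0.3462, -0.5134]
q̇ = J⁺·V = [-0.0950, 0.5850, -0.2290, 0.6190, 0.4920]

-0.0950 0.5850 -0.2290 0.6190 0.4920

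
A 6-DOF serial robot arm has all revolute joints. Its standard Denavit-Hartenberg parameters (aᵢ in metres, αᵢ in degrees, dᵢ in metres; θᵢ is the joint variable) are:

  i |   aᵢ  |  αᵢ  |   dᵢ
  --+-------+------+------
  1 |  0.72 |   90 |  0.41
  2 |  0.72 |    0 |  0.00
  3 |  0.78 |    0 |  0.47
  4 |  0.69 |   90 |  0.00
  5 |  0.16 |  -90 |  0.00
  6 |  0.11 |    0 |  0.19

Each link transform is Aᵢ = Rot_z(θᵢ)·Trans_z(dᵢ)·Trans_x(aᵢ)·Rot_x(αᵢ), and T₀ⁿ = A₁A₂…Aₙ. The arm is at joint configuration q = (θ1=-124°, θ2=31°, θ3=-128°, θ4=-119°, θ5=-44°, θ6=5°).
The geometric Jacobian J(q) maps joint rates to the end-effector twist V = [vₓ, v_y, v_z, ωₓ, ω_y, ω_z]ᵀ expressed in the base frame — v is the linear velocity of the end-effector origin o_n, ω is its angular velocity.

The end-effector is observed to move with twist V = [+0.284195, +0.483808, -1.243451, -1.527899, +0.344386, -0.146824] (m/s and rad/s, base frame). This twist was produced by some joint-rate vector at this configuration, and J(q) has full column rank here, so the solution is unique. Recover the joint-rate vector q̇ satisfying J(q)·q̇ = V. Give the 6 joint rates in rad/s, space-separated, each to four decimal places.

o_n = [-0.5795, -0.1092, 0.5960]
J₁: ẑ×o_n = [0.1092, -0.5795, 0.0000], ω = ẑ
J2: z=[-0.8290, 0.5592, 0.0000] o=[-0.4026, -0.5969, 0.4100] → [0.1040, 0.1542, -0.3054, -0.8290, 0.5592, 0.0000]
J3: z=[-0.8290, 0.5592, 0.0000] o=[-0.7477, -1.1086, 0.7808] → [-0.1033, -0.1532, -0.9226, -0.8290, 0.5592, 0.0000]
J4: z=[-0.8290, 0.5592, 0.0000] o=[-1.0842, -0.7669, 0.0066] → [0.3296, 0.4886, -0.8275, -0.8290, 0.5592, 0.0000]
J5: z=[-0.3287, -0.4873, 0.8090] o=[-0.7721, -0.3041, 0.4122] → [-0.2473, 0.2162, 0.0297, -0.3287, -0.4873, 0.8090]
J6: z=[-0.2821, 0.8682, 0.4083] o=[-0.6279, -0.2891, 0.4799] → [0.0274, 0.0525, -0.0927, -0.2821, 0.8682, 0.4083]
q̇ = J⁺·V = [0.0440, 0.7790, 0.3560, 0.9170, 0.1800, -0.8240]

0.0440 0.7790 0.3560 0.9170 0.1800 -0.8240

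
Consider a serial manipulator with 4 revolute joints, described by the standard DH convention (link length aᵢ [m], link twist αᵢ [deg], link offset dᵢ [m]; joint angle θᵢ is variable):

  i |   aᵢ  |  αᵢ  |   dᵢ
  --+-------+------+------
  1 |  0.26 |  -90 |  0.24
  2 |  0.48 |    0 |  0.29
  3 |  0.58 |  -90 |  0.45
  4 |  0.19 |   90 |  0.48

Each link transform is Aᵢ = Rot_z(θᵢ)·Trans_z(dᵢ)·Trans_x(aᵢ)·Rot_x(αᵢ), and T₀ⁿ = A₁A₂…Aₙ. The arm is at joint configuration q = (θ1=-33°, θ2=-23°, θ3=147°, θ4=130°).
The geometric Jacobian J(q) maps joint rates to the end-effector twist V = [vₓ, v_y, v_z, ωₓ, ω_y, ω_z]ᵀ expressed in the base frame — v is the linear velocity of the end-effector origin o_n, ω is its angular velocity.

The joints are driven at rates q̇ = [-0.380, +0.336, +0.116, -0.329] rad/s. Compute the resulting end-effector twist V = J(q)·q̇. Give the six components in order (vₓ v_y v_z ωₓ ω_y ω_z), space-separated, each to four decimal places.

o_n = [0.3639, 0.4725, 0.3164]
J₁: ẑ×o_n = [-0.4725, 0.3639, 0.0000], ω = ẑ
J2: z=[0.5446, 0.8387, 0.0000] o=[0.2181, -0.1416, 0.2400] → [0.0641, -0.0416, 0.2121, 0.5446, 0.8387, 0.0000]
J3: z=[0.5446, 0.8387, 0.0000] o=[0.7466, -0.1390, 0.4276] → [-0.0932, 0.0606, 0.6540, 0.5446, 0.8387, 0.0000]
J4: z=[-0.6953, 0.4515, 0.5592] o=[0.7196, 0.4150, -0.0533] → [0.1348, 0.0581, 0.1207, -0.6953, 0.4515, 0.5592]
V = J·q̇ = [0.1459, -0.1644, 0.1074, 0.4749, 0.2305, -0.5640]

0.1459 -0.1644 0.1074 0.4749 0.2305 -0.5640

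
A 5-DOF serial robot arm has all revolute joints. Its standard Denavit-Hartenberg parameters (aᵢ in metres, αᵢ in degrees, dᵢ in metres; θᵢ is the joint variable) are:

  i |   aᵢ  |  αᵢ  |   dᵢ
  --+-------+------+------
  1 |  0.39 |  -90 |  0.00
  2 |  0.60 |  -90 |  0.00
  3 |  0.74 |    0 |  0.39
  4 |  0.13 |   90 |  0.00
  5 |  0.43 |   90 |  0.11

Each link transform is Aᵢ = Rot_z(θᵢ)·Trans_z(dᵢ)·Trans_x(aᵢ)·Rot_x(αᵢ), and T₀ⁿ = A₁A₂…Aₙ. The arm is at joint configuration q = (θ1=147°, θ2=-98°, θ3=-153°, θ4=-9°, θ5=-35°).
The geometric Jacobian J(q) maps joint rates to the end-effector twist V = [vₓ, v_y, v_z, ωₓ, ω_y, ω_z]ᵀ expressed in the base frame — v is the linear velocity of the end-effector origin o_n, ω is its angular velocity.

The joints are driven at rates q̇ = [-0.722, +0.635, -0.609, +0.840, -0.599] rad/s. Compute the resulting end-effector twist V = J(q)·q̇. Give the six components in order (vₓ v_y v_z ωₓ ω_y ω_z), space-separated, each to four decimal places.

o_n = [-0.7177, 0.0126, -0.5266]
J₁: ẑ×o_n = [-0.0126, -0.7177, 0.0000], ω = ẑ
J2: z=[-0.5446, -0.8387, 0.0000] o=[-0.3271, 0.2124, 0.0000] → [0.4417, -0.2868, -0.2188, -0.5446, -0.8387, 0.0000]
J3: z=[-0.8305, 0.5393, 0.1392] o=[-0.2570, 0.1669, 0.5942] → [-0.5830, -0.9950, 0.3767, -0.8305, 0.5393, 0.1392]
J4: z=[-0.8305, 0.5393, 0.1392] o=[-0.8409, 0.1455, -0.0045] → [-0.2631, -0.4165, 0.0440, -0.8305, 0.5393, 0.1392]
J5: z=[0.4819, 0.8210, -0.3060] o=[-0.8772, 0.1212, -0.1269] → [-0.3614, 0.1438, -0.1833, 0.4819, 0.8210, -0.3060]
V = J·q̇ = [0.6401, 0.5060, -0.2216, -0.8264, -0.8998, -0.5066]

0.6401 0.5060 -0.2216 -0.8264 -0.8998 -0.5066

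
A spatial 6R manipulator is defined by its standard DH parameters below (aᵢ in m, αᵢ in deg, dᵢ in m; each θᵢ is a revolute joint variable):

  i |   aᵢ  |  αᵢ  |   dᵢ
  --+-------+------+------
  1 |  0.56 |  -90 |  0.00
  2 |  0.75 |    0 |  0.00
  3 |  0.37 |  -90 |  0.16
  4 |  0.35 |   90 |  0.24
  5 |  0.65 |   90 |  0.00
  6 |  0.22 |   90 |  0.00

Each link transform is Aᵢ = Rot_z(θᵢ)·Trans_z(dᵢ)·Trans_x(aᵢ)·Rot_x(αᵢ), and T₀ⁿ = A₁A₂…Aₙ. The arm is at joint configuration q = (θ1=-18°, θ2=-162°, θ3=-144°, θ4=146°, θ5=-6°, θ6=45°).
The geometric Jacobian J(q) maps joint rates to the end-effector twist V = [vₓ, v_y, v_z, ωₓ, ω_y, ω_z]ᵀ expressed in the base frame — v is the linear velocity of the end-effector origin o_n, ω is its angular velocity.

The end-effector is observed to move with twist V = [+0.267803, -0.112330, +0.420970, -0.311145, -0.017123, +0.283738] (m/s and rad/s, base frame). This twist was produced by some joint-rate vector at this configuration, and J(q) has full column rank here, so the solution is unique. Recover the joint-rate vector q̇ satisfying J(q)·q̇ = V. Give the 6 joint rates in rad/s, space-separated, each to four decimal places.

0.3150 0.4640 -0.7750 0.1620 -0.2460 -0.0920

o_n = [-0.7330, -0.4060, 0.5426]
J₁: ẑ×o_n = [0.4060, -0.7330, 0.0000], ω = ẑ
J2: z=[0.3090, 0.9511, 0.0000] o=[0.5326, -0.1730, 0.0000] → [0.5160, -0.1677, 1.1317, 0.3090, 0.9511, 0.0000]
J3: z=[0.3090, 0.9511, 0.0000] o=[-0.1458, 0.0474, 0.2318] → [0.2956, -0.0960, 0.4184, 0.3090, 0.9511, 0.0000]
J4: z=[-0.7694, 0.2500, -0.5878] o=[0.1105, 0.1323, -0.0676] → [-0.1639, 0.9653, 0.6251, -0.7694, 0.2500, -0.5878]
J5: z=[0.0564, -0.8900, -0.4524] o=[-0.2969, 0.0589, 0.0261] → [-0.6700, 0.1682, -0.4144, 0.0564, -0.8900, -0.4524]
J6: z=[0.8317, -0.2088, 0.5145] o=[-0.6559, -0.2045, 0.4996] → [0.0947, -0.0754, -0.1837, 0.8317, -0.2088, 0.5145]
q̇ = J⁺·V = [0.3150, 0.4640, -0.7750, 0.1620, -0.2460, -0.0920]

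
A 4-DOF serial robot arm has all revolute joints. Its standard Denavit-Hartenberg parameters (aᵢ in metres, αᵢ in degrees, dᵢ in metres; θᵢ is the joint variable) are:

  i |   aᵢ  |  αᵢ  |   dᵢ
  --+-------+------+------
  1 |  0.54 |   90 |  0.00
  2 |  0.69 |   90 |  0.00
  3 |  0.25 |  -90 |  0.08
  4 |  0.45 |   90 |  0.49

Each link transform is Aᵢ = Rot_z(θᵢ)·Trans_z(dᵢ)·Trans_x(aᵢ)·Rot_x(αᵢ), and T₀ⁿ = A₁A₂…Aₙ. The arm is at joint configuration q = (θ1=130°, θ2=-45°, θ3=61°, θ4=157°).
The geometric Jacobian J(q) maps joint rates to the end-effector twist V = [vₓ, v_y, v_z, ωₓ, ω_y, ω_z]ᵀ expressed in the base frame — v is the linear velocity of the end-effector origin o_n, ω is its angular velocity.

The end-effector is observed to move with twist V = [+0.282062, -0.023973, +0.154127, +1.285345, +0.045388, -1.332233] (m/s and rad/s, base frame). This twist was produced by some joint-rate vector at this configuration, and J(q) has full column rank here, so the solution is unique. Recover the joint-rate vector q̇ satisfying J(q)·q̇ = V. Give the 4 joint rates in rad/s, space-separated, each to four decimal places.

-0.9230 0.8640 0.8490 0.3090

o_n = [-0.4014, 0.6244, -0.0608]
J₁: ẑ×o_n = [-0.6244, -0.4014, 0.0000], ω = ẑ
J2: z=[0.7660, 0.6428, 0.0000] o=[-0.3471, 0.4137, 0.0000] → [-0.0391, 0.0466, 0.1963, 0.7660, 0.6428, 0.0000]
J3: z=[0.4545, -0.5417, -0.7071] o=[-0.6607, 0.7874, -0.4879] → [-0.3466, -0.3775, 0.0664, 0.4545, -0.5417, -0.7071]
J4: z=[0.7689, -0.1621, 0.6184] o=[-0.5120, 0.9503, -0.6302] → [0.1092, -0.3694, -0.2326, 0.7689, -0.1621, 0.6184]
q̇ = J⁺·V = [-0.9230, 0.8640, 0.8490, 0.3090]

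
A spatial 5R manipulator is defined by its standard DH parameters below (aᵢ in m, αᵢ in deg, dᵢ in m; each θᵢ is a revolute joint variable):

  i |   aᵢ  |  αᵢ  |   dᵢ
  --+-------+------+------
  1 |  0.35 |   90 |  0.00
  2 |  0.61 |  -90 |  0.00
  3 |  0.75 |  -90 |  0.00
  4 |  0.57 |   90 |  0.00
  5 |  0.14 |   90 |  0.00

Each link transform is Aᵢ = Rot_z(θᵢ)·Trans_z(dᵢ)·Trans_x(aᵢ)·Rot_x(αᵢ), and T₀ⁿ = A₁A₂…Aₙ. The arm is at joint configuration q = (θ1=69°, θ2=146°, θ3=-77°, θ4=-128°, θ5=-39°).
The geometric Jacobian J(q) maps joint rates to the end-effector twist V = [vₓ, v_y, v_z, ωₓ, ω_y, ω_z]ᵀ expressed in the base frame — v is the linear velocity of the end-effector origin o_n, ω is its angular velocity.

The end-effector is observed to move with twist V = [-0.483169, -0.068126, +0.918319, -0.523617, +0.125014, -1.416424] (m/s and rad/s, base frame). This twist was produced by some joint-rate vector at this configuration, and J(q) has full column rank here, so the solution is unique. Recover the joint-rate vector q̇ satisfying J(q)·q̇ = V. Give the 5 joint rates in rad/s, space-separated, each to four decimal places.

o_n = [0.1609, -0.5391, -0.1086]
J₁: ẑ×o_n = [0.5391, 0.1609, -0.0000], ω = ẑ
J2: z=[0.9336, -0.3584, 0.0000] o=[0.1254, 0.3268, 0.0000] → [0.0389, 0.1014, -0.7956, 0.9336, -0.3584, 0.0000]
J3: z=[-0.2004, -0.5221, -0.8290] o=[-0.0558, -0.1454, 0.3411] → [-0.0916, -0.2698, 0.1920, -0.2004, -0.5221, -0.8290]
J4: z=[-0.4995, -0.6735, 0.5449] o=[0.5763, -0.5378, 0.4355] → [0.3671, -0.4981, -0.2792, -0.4995, -0.6735, 0.5449]
J5: z=[-0.5408, 0.7338, 0.4113] o=[0.1905, -0.5887, 0.0189] → [-0.1140, -0.0811, -0.0051, -0.5408, 0.7338, 0.4113]
q̇ = J⁺·V = [-0.2970, -0.7220, 0.9240, -0.5950, -0.0710]

-0.2970 -0.7220 0.9240 -0.5950 -0.0710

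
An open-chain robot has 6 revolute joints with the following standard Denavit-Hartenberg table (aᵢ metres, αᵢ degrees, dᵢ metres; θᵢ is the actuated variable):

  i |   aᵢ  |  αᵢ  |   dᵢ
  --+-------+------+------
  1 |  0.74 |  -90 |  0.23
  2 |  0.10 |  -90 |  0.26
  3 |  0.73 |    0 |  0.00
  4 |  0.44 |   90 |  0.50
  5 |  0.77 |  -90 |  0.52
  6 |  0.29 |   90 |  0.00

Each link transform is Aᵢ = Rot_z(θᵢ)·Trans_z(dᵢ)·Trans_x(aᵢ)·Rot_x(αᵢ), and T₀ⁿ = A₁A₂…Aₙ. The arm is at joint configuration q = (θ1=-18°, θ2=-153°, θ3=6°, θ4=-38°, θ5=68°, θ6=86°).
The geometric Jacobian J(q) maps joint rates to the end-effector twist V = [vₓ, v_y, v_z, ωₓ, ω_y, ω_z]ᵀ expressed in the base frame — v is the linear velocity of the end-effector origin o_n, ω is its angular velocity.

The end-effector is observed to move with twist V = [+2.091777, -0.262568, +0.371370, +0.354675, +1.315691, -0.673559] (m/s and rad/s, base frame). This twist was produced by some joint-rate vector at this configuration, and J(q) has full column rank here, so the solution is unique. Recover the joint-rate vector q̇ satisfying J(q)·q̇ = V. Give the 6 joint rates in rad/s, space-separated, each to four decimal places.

0.0080 0.8070 -0.4390 -0.1660 0.6010 -0.0900

o_n = [0.3485, 0.6957, 1.9312]
J₁: ẑ×o_n = [-0.6957, 0.3485, 0.0000], ω = ẑ
J2: z=[0.3090, 0.9511, 0.0000] o=[0.7038, -0.2287, 0.2300] → [1.6179, -0.5257, 0.6236, 0.3090, 0.9511, 0.0000]
J3: z=[0.4318, -0.1403, 0.8910] o=[0.6994, 0.0461, 0.2754] → [-0.8111, -1.0276, 0.2313, 0.4318, -0.1403, 0.8910]
J4: z=[0.4318, -0.1403, 0.8910] o=[0.0606, 0.1735, 0.6050] → [-0.6514, -0.3161, 0.2659, 0.4318, -0.1403, 0.8910]
J5: z=[0.7111, 0.6606, -0.2406] o=[0.0323, 0.4278, 1.2199] → [0.5344, -0.5819, -0.0183, 0.7111, 0.6606, -0.2406]
J6: z=[0.6762, -0.7363, -0.0232] o=[0.5503, 0.8839, 1.8420] → [-0.0701, -0.0557, -0.2759, 0.6762, -0.7363, -0.0232]
q̇ = J⁺·V = [0.0080, 0.8070, -0.4390, -0.1660, 0.6010, -0.0900]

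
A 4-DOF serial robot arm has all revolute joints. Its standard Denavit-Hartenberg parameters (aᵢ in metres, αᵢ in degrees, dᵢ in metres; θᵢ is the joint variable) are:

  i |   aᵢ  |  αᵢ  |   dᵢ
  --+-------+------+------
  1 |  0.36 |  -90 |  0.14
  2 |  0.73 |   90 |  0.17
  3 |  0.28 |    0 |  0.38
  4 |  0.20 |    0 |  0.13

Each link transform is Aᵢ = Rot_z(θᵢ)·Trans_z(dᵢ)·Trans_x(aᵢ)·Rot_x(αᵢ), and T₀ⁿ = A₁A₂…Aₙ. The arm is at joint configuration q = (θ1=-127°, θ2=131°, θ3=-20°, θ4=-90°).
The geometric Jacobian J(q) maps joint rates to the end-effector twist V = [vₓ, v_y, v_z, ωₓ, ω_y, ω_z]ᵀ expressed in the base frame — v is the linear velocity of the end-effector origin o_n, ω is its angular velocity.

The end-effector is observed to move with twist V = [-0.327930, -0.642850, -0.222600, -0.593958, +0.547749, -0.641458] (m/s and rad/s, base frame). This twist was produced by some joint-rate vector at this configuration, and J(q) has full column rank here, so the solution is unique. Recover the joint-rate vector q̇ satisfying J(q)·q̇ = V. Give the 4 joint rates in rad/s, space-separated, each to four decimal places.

o_n = [-0.1740, -0.0420, -0.8925]
J₁: ẑ×o_n = [0.0420, -0.1740, 0.0000], ω = ẑ
J2: z=[0.7986, -0.6018, 0.0000] o=[-0.2167, -0.2875, 0.1400] → [0.6214, 0.8246, 0.2218, 0.7986, -0.6018, 0.0000]
J3: z=[-0.4542, -0.6027, -0.6561] o=[0.2073, -0.0073, -0.4109] → [0.2675, 0.0315, -0.2141, -0.4542, -0.6027, -0.6561]
J4: z=[-0.4542, -0.6027, -0.6561] o=[0.0621, -0.0409, -0.8588] → [0.0196, 0.1396, -0.1418, -0.4542, -0.6027, -0.6561]
q̇ = J⁺·V = [-0.7110, -0.8040, 0.8210, -0.9270]

-0.7110 -0.8040 0.8210 -0.9270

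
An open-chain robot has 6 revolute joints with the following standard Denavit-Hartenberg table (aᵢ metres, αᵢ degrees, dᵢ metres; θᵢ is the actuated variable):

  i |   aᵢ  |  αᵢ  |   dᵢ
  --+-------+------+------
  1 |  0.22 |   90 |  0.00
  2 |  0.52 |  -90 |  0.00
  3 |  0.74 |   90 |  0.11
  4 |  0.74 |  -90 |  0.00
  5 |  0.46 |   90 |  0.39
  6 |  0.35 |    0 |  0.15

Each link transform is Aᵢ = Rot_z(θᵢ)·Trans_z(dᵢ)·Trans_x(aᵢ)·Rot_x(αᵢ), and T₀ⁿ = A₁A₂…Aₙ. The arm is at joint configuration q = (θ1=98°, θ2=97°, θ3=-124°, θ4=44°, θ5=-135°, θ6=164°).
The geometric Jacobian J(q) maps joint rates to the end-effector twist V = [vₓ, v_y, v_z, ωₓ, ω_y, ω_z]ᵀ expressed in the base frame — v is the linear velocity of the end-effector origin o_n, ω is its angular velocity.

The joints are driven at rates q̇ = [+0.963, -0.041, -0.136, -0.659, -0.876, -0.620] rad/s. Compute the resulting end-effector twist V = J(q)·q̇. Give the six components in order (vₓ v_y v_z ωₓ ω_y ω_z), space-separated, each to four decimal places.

0.7893 0.6859 -0.1389 0.7706 0.6120 0.6880

o_n = [0.7501, -0.5251, -0.0122]
J₁: ẑ×o_n = [0.5251, 0.7501, -0.0000], ω = ẑ
J2: z=[0.9903, 0.1392, 0.0000] o=[-0.0306, 0.2179, 0.0000] → [-0.0017, 0.0121, -0.8444, 0.9903, 0.1392, 0.0000]
J3: z=[0.1381, -0.9829, -0.1219] o=[-0.0218, 0.1551, 0.5161] → [0.4364, -0.0211, 0.6647, 0.1381, -0.9829, -0.1219]
J4: z=[-0.5678, 0.0222, -0.8229] o=[0.5939, 0.1823, 0.0920] → [-0.5844, -0.1877, 0.3982, -0.5678, 0.0222, -0.8229]
J5: z=[-0.4643, -0.8341, 0.2979] o=[1.0969, -0.2256, -0.2661] → [-0.1225, 0.0146, -0.1501, -0.4643, -0.8341, 0.2979]
J6: z=[-0.0791, 0.3741, 0.9240] o=[0.5100, -0.3644, -0.2602] → [0.2413, 0.2415, -0.0771, -0.0791, 0.3741, 0.9240]
V = J·q̇ = [0.7893, 0.6859, -0.1389, 0.7706, 0.6120, 0.6880]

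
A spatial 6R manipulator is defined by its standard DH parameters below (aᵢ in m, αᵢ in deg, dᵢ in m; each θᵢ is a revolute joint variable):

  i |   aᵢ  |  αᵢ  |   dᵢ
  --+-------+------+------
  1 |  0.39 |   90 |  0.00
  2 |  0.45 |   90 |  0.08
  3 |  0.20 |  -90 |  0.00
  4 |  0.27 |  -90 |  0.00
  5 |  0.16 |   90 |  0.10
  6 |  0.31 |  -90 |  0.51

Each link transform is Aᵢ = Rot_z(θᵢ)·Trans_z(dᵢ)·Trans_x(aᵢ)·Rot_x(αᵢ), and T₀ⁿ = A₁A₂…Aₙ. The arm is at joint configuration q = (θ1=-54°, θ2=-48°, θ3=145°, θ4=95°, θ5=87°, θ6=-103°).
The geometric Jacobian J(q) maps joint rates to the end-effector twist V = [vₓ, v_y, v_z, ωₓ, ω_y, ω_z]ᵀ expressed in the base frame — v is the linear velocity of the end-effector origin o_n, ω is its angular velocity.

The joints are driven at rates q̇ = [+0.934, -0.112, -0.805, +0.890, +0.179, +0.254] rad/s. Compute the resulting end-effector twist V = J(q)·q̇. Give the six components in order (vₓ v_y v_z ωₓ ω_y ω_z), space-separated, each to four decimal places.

1.4961 -0.1522 -0.6460 1.0982 0.1334 1.8943

o_n = [0.4009, -1.1012, 0.3756]
J₁: ẑ×o_n = [1.1012, 0.4009, -0.0000], ω = ẑ
J2: z=[-0.8090, -0.5878, 0.0000] o=[0.2292, -0.3155, 0.0000] → [-0.2208, 0.3039, 0.7365, -0.8090, -0.5878, 0.0000]
J3: z=[-0.4368, 0.6012, -0.6691] o=[0.3415, -0.6061, -0.3344] → [0.0957, 0.2704, 0.1805, -0.4368, 0.6012, -0.6691]
J4: z=[0.4371, 0.7920, 0.4263] o=[0.1843, -0.5849, -0.2127] → [0.6860, -0.1648, -0.3972, 0.4371, 0.7920, 0.4263]
J5: z=[0.7451, -0.0535, -0.6648] o=[0.3203, -0.7491, -0.0470] → [-0.2566, -0.3685, -0.2580, 0.7451, -0.0535, -0.6648]
J6: z=[0.5259, -0.5659, 0.6350] o=[0.3291, -0.8861, -0.1765] → [-0.1759, -0.2448, -0.0725, 0.5259, -0.5659, 0.6350]
V = J·q̇ = [1.4961, -0.1522, -0.6460, 1.0982, 0.1334, 1.8943]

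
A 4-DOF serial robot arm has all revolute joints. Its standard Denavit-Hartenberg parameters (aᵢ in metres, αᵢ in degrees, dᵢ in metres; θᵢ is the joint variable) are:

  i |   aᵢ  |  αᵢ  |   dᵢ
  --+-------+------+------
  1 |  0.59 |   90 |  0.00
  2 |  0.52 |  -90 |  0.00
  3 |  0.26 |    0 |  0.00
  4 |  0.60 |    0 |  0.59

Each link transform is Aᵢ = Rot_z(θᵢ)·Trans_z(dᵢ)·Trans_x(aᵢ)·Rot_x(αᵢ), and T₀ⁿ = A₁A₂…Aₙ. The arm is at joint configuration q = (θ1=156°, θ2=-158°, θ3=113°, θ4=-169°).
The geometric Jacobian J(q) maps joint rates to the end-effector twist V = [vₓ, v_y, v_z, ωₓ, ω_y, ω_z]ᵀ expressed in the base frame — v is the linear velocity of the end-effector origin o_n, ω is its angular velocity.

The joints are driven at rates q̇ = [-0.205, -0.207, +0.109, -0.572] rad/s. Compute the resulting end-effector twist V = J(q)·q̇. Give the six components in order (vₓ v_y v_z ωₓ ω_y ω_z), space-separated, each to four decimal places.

o_n = [0.0027, 0.2813, -0.8295]
J₁: ẑ×o_n = [-0.2813, 0.0027, 0.0000], ω = ẑ
J2: z=[0.4067, 0.9135, 0.0000] o=[-0.5390, 0.2400, 0.0000] → [-0.7578, 0.3374, -0.4780, 0.4067, 0.9135, 0.0000]
J3: z=[-0.3422, 0.1524, -0.9272] o=[-0.0985, 0.0439, -0.1948] → [0.1235, -0.3110, -0.0967, -0.3422, 0.1524, -0.9272]
J4: z=[-0.3422, 0.1524, -0.9272] o=[-0.2819, -0.1365, -0.1567] → [0.2849, -0.4941, -0.1863, -0.3422, 0.1524, -0.9272]
V = J·q̇ = [0.0650, 0.1783, 0.1950, 0.0743, -0.2596, 0.2243]

0.0650 0.1783 0.1950 0.0743 -0.2596 0.2243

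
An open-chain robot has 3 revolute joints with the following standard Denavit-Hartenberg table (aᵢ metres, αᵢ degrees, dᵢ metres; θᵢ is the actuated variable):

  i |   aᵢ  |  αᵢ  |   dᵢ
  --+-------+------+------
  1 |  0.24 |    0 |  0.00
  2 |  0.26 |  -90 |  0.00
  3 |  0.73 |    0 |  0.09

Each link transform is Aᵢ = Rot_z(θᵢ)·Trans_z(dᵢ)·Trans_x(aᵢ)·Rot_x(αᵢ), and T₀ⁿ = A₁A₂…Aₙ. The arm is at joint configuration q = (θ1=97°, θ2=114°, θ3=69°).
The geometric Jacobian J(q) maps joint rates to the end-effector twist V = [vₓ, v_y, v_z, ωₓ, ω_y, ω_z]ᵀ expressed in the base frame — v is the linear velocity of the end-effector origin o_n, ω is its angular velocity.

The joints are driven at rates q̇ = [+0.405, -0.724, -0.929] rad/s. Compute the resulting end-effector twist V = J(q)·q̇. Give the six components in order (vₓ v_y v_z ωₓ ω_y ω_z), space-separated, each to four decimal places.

o_n = [-0.4300, -0.1076, -0.6815]
J₁: ẑ×o_n = [0.1076, -0.4300, 0.0000], ω = ẑ
J2: z=[0.0000, 0.0000, 1.0000] o=[-0.0292, 0.2382, 0.0000] → [0.3458, -0.4008, 0.0000, 0.0000, 0.0000, 1.0000]
J3: z=[0.5150, -0.8572, 0.0000] o=[-0.2521, 0.1043, 0.0000] → [0.5842, 0.3510, -0.2616, 0.5150, -0.8572, 0.0000]
V = J·q̇ = [-0.7495, -0.2101, 0.2430, -0.4785, 0.7963, -0.3190]

-0.7495 -0.2101 0.2430 -0.4785 0.7963 -0.3190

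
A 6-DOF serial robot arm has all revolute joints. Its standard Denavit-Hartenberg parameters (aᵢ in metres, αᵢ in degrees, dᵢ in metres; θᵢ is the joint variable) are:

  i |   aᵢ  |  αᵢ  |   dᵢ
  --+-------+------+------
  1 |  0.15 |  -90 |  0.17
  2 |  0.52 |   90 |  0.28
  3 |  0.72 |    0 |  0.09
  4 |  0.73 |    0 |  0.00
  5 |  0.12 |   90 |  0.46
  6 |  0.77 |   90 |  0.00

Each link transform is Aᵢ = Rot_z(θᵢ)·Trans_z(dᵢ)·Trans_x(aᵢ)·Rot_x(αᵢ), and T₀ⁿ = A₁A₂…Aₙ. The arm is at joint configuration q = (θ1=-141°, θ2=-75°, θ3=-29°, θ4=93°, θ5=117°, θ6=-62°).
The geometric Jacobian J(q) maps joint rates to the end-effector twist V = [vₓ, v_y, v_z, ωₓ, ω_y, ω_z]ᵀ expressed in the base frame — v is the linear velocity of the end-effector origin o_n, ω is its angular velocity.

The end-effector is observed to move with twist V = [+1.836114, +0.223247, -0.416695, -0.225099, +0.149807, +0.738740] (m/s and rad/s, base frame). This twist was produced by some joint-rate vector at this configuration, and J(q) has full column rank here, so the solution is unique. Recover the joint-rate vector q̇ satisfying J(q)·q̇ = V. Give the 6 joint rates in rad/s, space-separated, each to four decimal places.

o_n = [-0.0487, -0.7840, 1.0910]
J₁: ẑ×o_n = [0.7840, -0.0487, 0.0000], ω = ẑ
J2: z=[0.6293, -0.7771, 0.0000] o=[-0.1166, -0.0944, 0.1700] → [-0.7158, -0.5796, -0.3812, 0.6293, -0.7771, 0.0000]
J3: z=[0.7507, 0.6079, 0.2588] o=[-0.0450, -0.3967, 0.6723] → [0.3548, -0.3153, -0.2885, 0.7507, 0.6079, 0.2588]
J4: z=[0.7507, 0.6079, 0.2588] o=[-0.3237, -0.1733, 1.3038] → [0.0287, 0.2309, -0.6256, 0.7507, 0.6079, 0.2588]
J5: z=[0.7507, 0.6079, 0.2588] o=[0.0248, -0.7353, 1.6130] → [-0.3047, 0.3728, 0.0081, 0.7507, 0.6079, 0.2588]
J6: z=[0.6327, -0.7742, -0.0169] o=[0.3929, -0.4345, 1.6161] → [0.4006, 0.3397, -0.5630, 0.6327, -0.7742, -0.0169]
q̇ = J⁺·V = [0.7700, -0.7920, 0.4090, 0.4670, -0.9620, 0.5340]

0.7700 -0.7920 0.4090 0.4670 -0.9620 0.5340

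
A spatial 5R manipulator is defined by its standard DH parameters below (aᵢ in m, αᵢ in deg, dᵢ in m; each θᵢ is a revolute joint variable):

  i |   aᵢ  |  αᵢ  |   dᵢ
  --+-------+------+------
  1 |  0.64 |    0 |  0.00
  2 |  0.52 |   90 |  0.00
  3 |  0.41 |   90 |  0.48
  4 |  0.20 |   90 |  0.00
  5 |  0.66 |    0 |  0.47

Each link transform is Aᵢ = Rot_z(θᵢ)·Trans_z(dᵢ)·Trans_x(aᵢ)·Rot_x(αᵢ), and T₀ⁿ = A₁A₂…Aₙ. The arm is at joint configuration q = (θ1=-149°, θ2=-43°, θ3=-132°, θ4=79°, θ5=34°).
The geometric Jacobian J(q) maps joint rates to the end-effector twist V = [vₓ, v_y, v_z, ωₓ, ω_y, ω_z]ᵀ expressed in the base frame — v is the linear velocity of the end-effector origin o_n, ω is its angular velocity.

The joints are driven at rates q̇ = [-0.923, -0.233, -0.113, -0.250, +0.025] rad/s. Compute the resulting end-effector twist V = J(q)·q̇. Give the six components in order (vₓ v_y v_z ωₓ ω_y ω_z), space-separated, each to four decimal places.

o_n = [0.1083, 0.6796, -0.5065]
J₁: ẑ×o_n = [-0.6796, 0.1083, 0.0000], ω = ẑ
J2: z=[0.0000, 0.0000, 1.0000] o=[-0.5486, -0.3296, 0.0000] → [-1.0092, 0.6569, 0.0000, 0.0000, 0.0000, 1.0000]
J3: z=[0.2079, 0.9781, 0.0000] o=[-1.0572, -0.2215, 0.0000] → [-0.4955, 0.1053, -0.9527, 0.2079, 0.9781, 0.0000]
J4: z=[0.7269, -0.1545, 0.6691] o=[-0.6891, 0.1910, -0.3047] → [-0.2958, 0.6803, 0.4784, 0.7269, -0.1545, 0.6691]
J5: z=[0.6028, -0.3232, -0.7295] o=[-0.6233, 0.3777, -0.3330] → [0.2763, -0.4291, 0.4185, 0.6028, -0.3232, -0.7295]
V = J·q̇ = [0.9993, -0.4457, -0.0015, -0.1902, -0.0800, -1.3415]

0.9993 -0.4457 -0.0015 -0.1902 -0.0800 -1.3415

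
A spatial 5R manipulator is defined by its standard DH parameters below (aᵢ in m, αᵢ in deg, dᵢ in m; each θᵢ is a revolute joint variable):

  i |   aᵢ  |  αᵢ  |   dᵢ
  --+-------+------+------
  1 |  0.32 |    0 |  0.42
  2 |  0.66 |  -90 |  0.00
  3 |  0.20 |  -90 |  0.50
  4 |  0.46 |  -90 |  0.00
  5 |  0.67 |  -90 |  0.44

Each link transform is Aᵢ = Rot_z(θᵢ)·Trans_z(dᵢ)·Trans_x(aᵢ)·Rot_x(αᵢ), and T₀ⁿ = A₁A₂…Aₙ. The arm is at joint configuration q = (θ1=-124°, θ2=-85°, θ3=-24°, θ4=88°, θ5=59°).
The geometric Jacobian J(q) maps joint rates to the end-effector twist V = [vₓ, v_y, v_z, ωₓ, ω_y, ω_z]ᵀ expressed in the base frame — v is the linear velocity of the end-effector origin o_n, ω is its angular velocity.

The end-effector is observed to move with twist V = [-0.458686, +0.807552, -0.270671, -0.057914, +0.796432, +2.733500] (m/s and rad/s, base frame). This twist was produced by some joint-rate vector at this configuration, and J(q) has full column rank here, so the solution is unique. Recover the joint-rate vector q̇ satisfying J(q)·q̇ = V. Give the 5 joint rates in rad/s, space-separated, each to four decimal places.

0.6460 0.9210 -0.6990 -0.8880 -0.8740

o_n = [-0.2277, 0.1275, 0.8586]
J₁: ẑ×o_n = [-0.1275, -0.2277, 0.0000], ω = ẑ
J2: z=[0.0000, 0.0000, 1.0000] o=[-0.1789, -0.2653, 0.4200] → [-0.3928, -0.0487, 0.0000, 0.0000, 0.0000, 1.0000]
J3: z=[-0.4848, -0.8746, 0.0000] o=[-0.7562, 0.0547, 0.4200] → [-0.3836, 0.2126, 0.4269, -0.4848, -0.8746, 0.0000]
J4: z=[-0.3557, 0.1972, -0.9135] o=[-1.1584, -0.2940, 0.5013] → [0.4556, -0.7232, -0.3335, -0.3557, 0.1972, -0.9135]
J5: z=[0.8154, -0.4121, -0.4065] o=[-0.9483, 0.1151, 0.5079] → [-0.1395, -0.5789, 0.3071, 0.8154, -0.4121, -0.4065]
q̇ = J⁺·V = [0.6460, 0.9210, -0.6990, -0.8880, -0.8740]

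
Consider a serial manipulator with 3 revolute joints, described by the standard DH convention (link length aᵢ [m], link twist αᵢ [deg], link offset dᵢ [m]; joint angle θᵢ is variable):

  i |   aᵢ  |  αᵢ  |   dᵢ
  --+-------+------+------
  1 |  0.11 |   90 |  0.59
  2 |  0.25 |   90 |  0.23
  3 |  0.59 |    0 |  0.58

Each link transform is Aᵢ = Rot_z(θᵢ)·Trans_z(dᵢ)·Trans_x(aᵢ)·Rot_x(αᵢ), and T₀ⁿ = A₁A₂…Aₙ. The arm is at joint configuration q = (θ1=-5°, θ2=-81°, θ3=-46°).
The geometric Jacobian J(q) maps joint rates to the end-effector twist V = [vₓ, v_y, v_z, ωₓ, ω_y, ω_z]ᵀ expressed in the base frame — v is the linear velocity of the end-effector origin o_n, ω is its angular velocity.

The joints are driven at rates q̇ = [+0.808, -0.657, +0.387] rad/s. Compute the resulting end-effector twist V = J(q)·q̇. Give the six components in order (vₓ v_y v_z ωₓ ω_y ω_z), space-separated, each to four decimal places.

o_n = [-0.3413, 0.2250, -0.1525]
J₁: ẑ×o_n = [-0.2250, -0.3413, 0.0000], ω = ẑ
J2: z=[-0.0872, -0.9962, 0.0000] o=[0.1096, -0.0096, 0.5900] → [0.7396, -0.0647, -0.4696, -0.0872, -0.9962, 0.0000]
J3: z=[-0.9839, 0.0861, -0.1564] o=[0.1285, -0.2421, 0.3431] → [0.0304, -0.4141, -0.4192, -0.9839, 0.0861, -0.1564]
V = J·q̇ = [-0.6560, -0.3935, 0.1463, -0.3235, 0.6878, 0.7475]

-0.6560 -0.3935 0.1463 -0.3235 0.6878 0.7475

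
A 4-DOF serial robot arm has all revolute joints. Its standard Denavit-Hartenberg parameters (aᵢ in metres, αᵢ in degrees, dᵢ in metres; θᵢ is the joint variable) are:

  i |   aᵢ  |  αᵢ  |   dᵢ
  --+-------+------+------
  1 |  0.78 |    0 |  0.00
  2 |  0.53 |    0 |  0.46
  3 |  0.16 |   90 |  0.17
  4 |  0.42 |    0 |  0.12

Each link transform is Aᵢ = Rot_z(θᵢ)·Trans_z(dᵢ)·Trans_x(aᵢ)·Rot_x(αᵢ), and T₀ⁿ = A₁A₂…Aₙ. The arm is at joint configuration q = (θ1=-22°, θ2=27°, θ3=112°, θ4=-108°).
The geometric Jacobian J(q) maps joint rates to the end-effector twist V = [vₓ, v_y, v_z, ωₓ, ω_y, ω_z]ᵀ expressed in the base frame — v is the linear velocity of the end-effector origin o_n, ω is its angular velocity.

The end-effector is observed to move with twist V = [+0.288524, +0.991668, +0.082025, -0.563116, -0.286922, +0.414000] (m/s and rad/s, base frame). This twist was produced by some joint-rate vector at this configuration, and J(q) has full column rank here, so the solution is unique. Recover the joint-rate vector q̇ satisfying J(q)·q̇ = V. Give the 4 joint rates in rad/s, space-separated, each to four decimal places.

o_n = [1.3444, -0.1646, 0.2306]
J₁: ẑ×o_n = [0.1646, 1.3444, -0.0000], ω = ẑ
J2: z=[0.0000, 0.0000, 1.0000] o=[0.7232, -0.2922, 0.0000] → [-0.1276, 0.6212, 0.0000, 0.0000, 0.0000, 1.0000]
J3: z=[0.0000, 0.0000, 1.0000] o=[1.2512, -0.2460, 0.4600] → [-0.0814, 0.0932, 0.0000, 0.0000, 0.0000, 1.0000]
J4: z=[0.8910, 0.4540, 0.0000] o=[1.1785, -0.1034, 0.6300] → [-0.1813, 0.3559, -0.1298, 0.8910, 0.4540, 0.0000]
q̇ = J⁺·V = [0.8740, 0.1600, -0.6200, -0.6320]

0.8740 0.1600 -0.6200 -0.6320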